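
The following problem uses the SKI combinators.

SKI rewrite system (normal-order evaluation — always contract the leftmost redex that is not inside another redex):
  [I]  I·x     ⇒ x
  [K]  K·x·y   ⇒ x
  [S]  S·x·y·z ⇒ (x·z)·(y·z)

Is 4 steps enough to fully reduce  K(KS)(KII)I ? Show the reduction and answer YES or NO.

  start: K(KS)(KII)I
  [1] KSI
  [2] S

Answer: YES — reaches normal form S in 2 ≤ 4 steps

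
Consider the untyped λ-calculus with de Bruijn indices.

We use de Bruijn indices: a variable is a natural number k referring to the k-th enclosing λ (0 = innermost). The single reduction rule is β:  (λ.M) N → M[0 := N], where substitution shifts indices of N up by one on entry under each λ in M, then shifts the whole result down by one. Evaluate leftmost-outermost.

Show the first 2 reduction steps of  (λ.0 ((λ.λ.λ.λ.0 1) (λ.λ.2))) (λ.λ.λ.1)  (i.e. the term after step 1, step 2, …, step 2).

  start: (λ.0 ((λ.λ.λ.λ.0 1) (λ.λ.2))) (λ.λ.λ.1)
  →1  (λ.λ.λ.1) ((λ.λ.λ.λ.0 1) (λ.λ.λ.λ.λ.1))
  →2  λ.λ.1

Answer: after 2 steps: λ.λ.1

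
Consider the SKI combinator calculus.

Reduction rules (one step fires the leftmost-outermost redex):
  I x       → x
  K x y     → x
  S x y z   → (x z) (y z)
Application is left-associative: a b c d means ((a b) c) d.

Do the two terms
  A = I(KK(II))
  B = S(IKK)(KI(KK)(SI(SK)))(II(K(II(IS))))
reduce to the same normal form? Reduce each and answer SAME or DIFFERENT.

Answer: DIFFERENT — A ⇓ K, B ⇓ KS

Working:
Term A:
  start: I(KK(II))
  [1] KK(II)
  [2] K

Term B:
  start: S(IKK)(KI(KK)(SI(SK)))(II(K(II(IS))))
  [1] IKK(II(K(II(IS))))(KI(KK)(SI(SK))(II(K(II(IS)))))
  [2] KK(II(K(II(IS))))(KI(KK)(SI(SK))(II(K(II(IS)))))
  [3] K(KI(KK)(SI(SK))(II(K(II(IS)))))
  [4] K(I(SI(SK))(II(K(II(IS)))))
  [5] K(SI(SK)(II(K(II(IS)))))
  [6] K(I(II(K(II(IS))))(SK(II(K(II(IS))))))
  [7] K(II(K(II(IS)))(SK(II(K(II(IS))))))
  [8] K(I(K(II(IS)))(SK(II(K(II(IS))))))
  [9] K(K(II(IS))(SK(II(K(II(IS))))))
  [10] K(II(IS))
  [11] K(I(IS))
  [12] K(IS)
  [13] KS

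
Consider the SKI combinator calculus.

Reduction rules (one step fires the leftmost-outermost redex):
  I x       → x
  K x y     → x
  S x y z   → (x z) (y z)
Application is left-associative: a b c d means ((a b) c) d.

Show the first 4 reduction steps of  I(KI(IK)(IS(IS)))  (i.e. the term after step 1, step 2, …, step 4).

  start: I(KI(IK)(IS(IS)))
  [1] KI(IK)(IS(IS))
  [2] I(IS(IS))
  [3] IS(IS)
  [4] S(IS)

Answer: after 4 steps: S(IS)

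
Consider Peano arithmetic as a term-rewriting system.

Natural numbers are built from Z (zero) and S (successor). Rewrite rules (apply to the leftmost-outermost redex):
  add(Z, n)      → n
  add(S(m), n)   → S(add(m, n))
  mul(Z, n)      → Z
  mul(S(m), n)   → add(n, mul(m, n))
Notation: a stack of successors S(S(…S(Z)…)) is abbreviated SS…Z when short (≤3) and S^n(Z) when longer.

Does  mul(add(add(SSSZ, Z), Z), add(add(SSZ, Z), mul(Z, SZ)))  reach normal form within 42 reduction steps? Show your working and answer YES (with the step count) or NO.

Answer: YES — reaches normal form S^6(Z) in 42 ≤ 42 steps

Reduction:
  start: mul(add(add(SSSZ, Z), Z), add(add(SSZ, Z), mul(Z, SZ)))
  →1  mul(add(S(add(SSZ, Z)), Z), add(add(SSZ, Z), mul(Z, SZ)))
  →2  mul(S(add(add(SSZ, Z), Z)), add(add(SSZ, Z), mul(Z, SZ)))
  →3  add(add(add(SSZ, Z), mul(Z, SZ)), mul(add(add(SSZ, Z), Z), add(add(SSZ, Z), mul(Z, SZ))))
  →4  add(add(S(add(SZ, Z)), mul(Z, SZ)), mul(add(add(SSZ, Z), Z), add(add(SSZ, Z), mul(Z, SZ))))
  →5  add(S(add(add(SZ, Z), mul(Z, SZ))), mul(add(add(SSZ, Z), Z), add(add(SSZ, Z), mul(Z, SZ))))
  →6  S(add(add(add(SZ, Z), mul(Z, SZ)), mul(add(add(SSZ, Z), Z), add(add(SSZ, Z), mul(Z, SZ)))))
  →7  S(add(add(S(add(Z, Z)), mul(Z, SZ)), mul(add(add(SSZ, Z), Z), add(add(SSZ, Z), mul(Z, SZ)))))
  →8  S(add(S(add(add(Z, Z), mul(Z, SZ))), mul(add(add(SSZ, Z), Z), add(add(SSZ, Z), mul(Z, SZ)))))
  →9  S(S(add(add(add(Z, Z), mul(Z, SZ)), mul(add(add(SSZ, Z), Z), add(add(SSZ, Z), mul(Z, SZ))))))
  →10  S(S(add(add(Z, mul(Z, SZ)), mul(add(add(SSZ, Z), Z), add(add(SSZ, Z), mul(Z, SZ))))))
  →11  S(S(add(mul(Z, SZ), mul(add(add(SSZ, Z), Z), add(add(SSZ, Z), mul(Z, SZ))))))
  →12  S(S(add(Z, mul(add(add(SSZ, Z), Z), add(add(SSZ, Z), mul(Z, SZ))))))
  →13  S(S(mul(add(add(SSZ, Z), Z), add(add(SSZ, Z), mul(Z, SZ)))))
  →14  S(S(mul(add(S(add(SZ, Z)), Z), add(add(SSZ, Z), mul(Z, SZ)))))
  →15  S(S(mul(S(add(add(SZ, Z), Z)), add(add(SSZ, Z), mul(Z, SZ)))))
  →16  S(S(add(add(add(SSZ, Z), mul(Z, SZ)), mul(add(add(SZ, Z), Z), add(add(SSZ, Z), mul(Z, SZ))))))
  →17  S(S(add(add(S(add(SZ, Z)), mul(Z, SZ)), mul(add(add(SZ, Z), Z), add(add(SSZ, Z), mul(Z, SZ))))))
  →18  S(S(add(S(add(add(SZ, Z), mul(Z, SZ))), mul(add(add(SZ, Z), Z), add(add(SSZ, Z), mul(Z, SZ))))))
  →19  S(S(S(add(add(add(SZ, Z), mul(Z, SZ)), mul(add(add(SZ, Z), Z), add(add(SSZ, Z), mul(Z, SZ)))))))
  →20  S(S(S(add(add(S(add(Z, Z)), mul(Z, SZ)), mul(add(add(SZ, Z), Z), add(add(SSZ, Z), mul(Z, SZ)))))))
  →21  S(S(S(add(S(add(add(Z, Z), mul(Z, SZ))), mul(add(add(SZ, Z), Z), add(add(SSZ, Z), mul(Z, SZ)))))))
  →22  S(S(S(S(add(add(add(Z, Z), mul(Z, SZ)), mul(add(add(SZ, Z), Z), add(add(SSZ, Z), mul(Z, SZ))))))))
  →23  S(S(S(S(add(add(Z, mul(Z, SZ)), mul(add(add(SZ, Z), Z), add(add(SSZ, Z), mul(Z, SZ))))))))
  →24  S(S(S(S(add(mul(Z, SZ), mul(add(add(SZ, Z), Z), add(add(SSZ, Z), mul(Z, SZ))))))))
  →25  S(S(S(S(add(Z, mul(add(add(SZ, Z), Z), add(add(SSZ, Z), mul(Z, SZ))))))))
  →26  S(S(S(S(mul(add(add(SZ, Z), Z), add(add(SSZ, Z), mul(Z, SZ)))))))
  →27  S(S(S(S(mul(add(S(add(Z, Z)), Z), add(add(SSZ, Z), mul(Z, SZ)))))))
  →28  S(S(S(S(mul(S(add(add(Z, Z), Z)), add(add(SSZ, Z), mul(Z, SZ)))))))
  →29  S(S(S(S(add(add(add(SSZ, Z), mul(Z, SZ)), mul(add(add(Z, Z), Z), add(add(SSZ, Z), mul(Z, SZ))))))))
  →30  S(S(S(S(add(add(S(add(SZ, Z)), mul(Z, SZ)), mul(add(add(Z, Z), Z), add(add(SSZ, Z), mul(Z, SZ))))))))
  →31  S(S(S(S(add(S(add(add(SZ, Z), mul(Z, SZ))), mul(add(add(Z, Z), Z), add(add(SSZ, Z), mul(Z, SZ))))))))
  →32  S(S(S(S(S(add(add(add(SZ, Z), mul(Z, SZ)), mul(add(add(Z, Z), Z), add(add(SSZ, Z), mul(Z, SZ)))))))))
  →33  S(S(S(S(S(add(add(S(add(Z, Z)), mul(Z, SZ)), mul(add(add(Z, Z), Z), add(add(SSZ, Z), mul(Z, SZ)))))))))
  →34  S(S(S(S(S(add(S(add(add(Z, Z), mul(Z, SZ))), mul(add(add(Z, Z), Z), add(add(SSZ, Z), mul(Z, SZ)))))))))
  →35  S(S(S(S(S(S(add(add(add(Z, Z), mul(Z, SZ)), mul(add(add(Z, Z), Z), add(add(SSZ, Z), mul(Z, SZ))))))))))
  →36  S(S(S(S(S(S(add(add(Z, mul(Z, SZ)), mul(add(add(Z, Z), Z), add(add(SSZ, Z), mul(Z, SZ))))))))))
  →37  S(S(S(S(S(S(add(mul(Z, SZ), mul(add(add(Z, Z), Z), add(add(SSZ, Z), mul(Z, SZ))))))))))
  →38  S(S(S(S(S(S(add(Z, mul(add(add(Z, Z), Z), add(add(SSZ, Z), mul(Z, SZ))))))))))
  →39  S(S(S(S(S(S(mul(add(add(Z, Z), Z), add(add(SSZ, Z), mul(Z, SZ)))))))))
  →40  S(S(S(S(S(S(mul(add(Z, Z), add(add(SSZ, Z), mul(Z, SZ)))))))))
  →41  S(S(S(S(S(S(mul(Z, add(add(SSZ, Z), mul(Z, SZ)))))))))
  →42  S^6(Z)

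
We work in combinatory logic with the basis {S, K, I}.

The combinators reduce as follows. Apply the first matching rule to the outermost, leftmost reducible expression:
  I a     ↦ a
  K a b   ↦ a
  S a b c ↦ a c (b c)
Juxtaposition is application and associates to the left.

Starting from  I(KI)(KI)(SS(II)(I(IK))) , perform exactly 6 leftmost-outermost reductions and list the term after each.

  start: I(KI)(KI)(SS(II)(I(IK)))
  [1] KI(KI)(SS(II)(I(IK)))
  [2] I(SS(II)(I(IK)))
  [3] SS(II)(I(IK))
  [4] S(I(IK))(II(I(IK)))
  [5] S(IK)(II(I(IK)))
  [6] SK(II(I(IK)))

Answer: after 6 steps: SK(II(I(IK)))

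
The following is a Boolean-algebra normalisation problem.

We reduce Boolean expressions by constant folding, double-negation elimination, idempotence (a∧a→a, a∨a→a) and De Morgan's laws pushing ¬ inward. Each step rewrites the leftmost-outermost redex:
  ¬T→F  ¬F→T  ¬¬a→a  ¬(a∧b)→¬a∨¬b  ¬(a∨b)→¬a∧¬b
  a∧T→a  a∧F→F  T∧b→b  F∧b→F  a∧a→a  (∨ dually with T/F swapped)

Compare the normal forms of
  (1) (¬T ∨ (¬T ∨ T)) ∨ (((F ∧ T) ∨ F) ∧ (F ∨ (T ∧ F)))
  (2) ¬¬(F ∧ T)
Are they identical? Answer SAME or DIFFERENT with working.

Term A:
  start: (¬T ∨ (¬T ∨ T)) ∨ (((F ∧ T) ∨ F) ∧ (F ∨ (T ∧ F)))
  →1  (F ∨ (¬T ∨ T)) ∨ (((F ∧ T) ∨ F) ∧ (F ∨ (T ∧ F)))
  →2  (¬T ∨ T) ∨ (((F ∧ T) ∨ F) ∧ (F ∨ (T ∧ F)))
  →3  T ∨ (((F ∧ T) ∨ F) ∧ (F ∨ (T ∧ F)))
  →4  T

Term B:
  start: ¬¬(F ∧ T)
  →1  F ∧ T
  →2  F

Answer: DIFFERENT — A ⇓ T, B ⇓ F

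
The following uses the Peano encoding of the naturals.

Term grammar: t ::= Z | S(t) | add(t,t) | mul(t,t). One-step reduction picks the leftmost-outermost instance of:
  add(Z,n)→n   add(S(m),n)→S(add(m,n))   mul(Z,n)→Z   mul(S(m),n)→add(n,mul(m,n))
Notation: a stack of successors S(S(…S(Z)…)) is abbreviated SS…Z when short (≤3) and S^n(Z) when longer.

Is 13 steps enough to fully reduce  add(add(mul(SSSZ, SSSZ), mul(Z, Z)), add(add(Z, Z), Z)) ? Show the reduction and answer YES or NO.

  start: add(add(mul(SSSZ, SSSZ), mul(Z, Z)), add(add(Z, Z), Z))
  step 1: add(add(add(SSSZ, mul(SSZ, SSSZ)), mul(Z, Z)), add(add(Z, Z), Z))
  step 2: add(add(S(add(SSZ, mul(SSZ, SSSZ))), mul(Z, Z)), add(add(Z, Z), Z))
  step 3: add(S(add(add(SSZ, mul(SSZ, SSSZ)), mul(Z, Z))), add(add(Z, Z), Z))
  step 4: S(add(add(add(SSZ, mul(SSZ, SSSZ)), mul(Z, Z)), add(add(Z, Z), Z)))
  step 5: S(add(add(S(add(SZ, mul(SSZ, SSSZ))), mul(Z, Z)), add(add(Z, Z), Z)))
  step 6: S(add(S(add(add(SZ, mul(SSZ, SSSZ)), mul(Z, Z))), add(add(Z, Z), Z)))
  step 7: S(S(add(add(add(SZ, mul(SSZ, SSSZ)), mul(Z, Z)), add(add(Z, Z), Z))))
  step 8: S(S(add(add(S(add(Z, mul(SSZ, SSSZ))), mul(Z, Z)), add(add(Z, Z), Z))))
  step 9: S(S(add(S(add(add(Z, mul(SSZ, SSSZ)), mul(Z, Z))), add(add(Z, Z), Z))))
  step 10: S(S(S(add(add(add(Z, mul(SSZ, SSSZ)), mul(Z, Z)), add(add(Z, Z), Z)))))
  step 11: S(S(S(add(add(mul(SSZ, SSSZ), mul(Z, Z)), add(add(Z, Z), Z)))))
  step 12: S(S(S(add(add(add(SSSZ, mul(SZ, SSSZ)), mul(Z, Z)), add(add(Z, Z), Z)))))
  step 13: S(S(S(add(add(S(add(SSZ, mul(SZ, SSSZ))), mul(Z, Z)), add(add(Z, Z), Z)))))

Answer: NO — after 13 steps the term is S(S(S(add(add(S(add(SSZ, mul(SZ, SSSZ))), mul(Z, Z)), add(add(Z, Z), Z))))), not yet normal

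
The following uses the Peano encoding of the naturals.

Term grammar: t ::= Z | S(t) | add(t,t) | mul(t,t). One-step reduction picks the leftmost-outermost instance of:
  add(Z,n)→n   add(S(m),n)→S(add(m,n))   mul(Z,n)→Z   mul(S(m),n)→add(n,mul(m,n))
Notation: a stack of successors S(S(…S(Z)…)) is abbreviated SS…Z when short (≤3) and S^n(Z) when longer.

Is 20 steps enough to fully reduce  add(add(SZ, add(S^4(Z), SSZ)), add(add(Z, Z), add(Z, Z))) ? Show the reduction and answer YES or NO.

Answer: YES — reaches normal form S^7(Z) in 18 ≤ 20 steps

Derivation:
  start: add(add(SZ, add(S^4(Z), SSZ)), add(add(Z, Z), add(Z, Z)))
  [1] add(S(add(Z, add(S^4(Z), SSZ))), add(add(Z, Z), add(Z, Z)))
  [2] S(add(add(Z, add(S^4(Z), SSZ)), add(add(Z, Z), add(Z, Z))))
  [3] S(add(add(S^4(Z), SSZ), add(add(Z, Z), add(Z, Z))))
  [4] S(add(S(add(SSSZ, SSZ)), add(add(Z, Z), add(Z, Z))))
  [5] S(S(add(add(SSSZ, SSZ), add(add(Z, Z), add(Z, Z)))))
  [6] S(S(add(S(add(SSZ, SSZ)), add(add(Z, Z), add(Z, Z)))))
  [7] S(S(S(add(add(SSZ, SSZ), add(add(Z, Z), add(Z, Z))))))
  [8] S(S(S(add(S(add(SZ, SSZ)), add(add(Z, Z), add(Z, Z))))))
  [9] S(S(S(S(add(add(SZ, SSZ), add(add(Z, Z), add(Z, Z)))))))
  [10] S(S(S(S(add(S(add(Z, SSZ)), add(add(Z, Z), add(Z, Z)))))))
  [11] S(S(S(S(S(add(add(Z, SSZ), add(add(Z, Z), add(Z, Z))))))))
  [12] S(S(S(S(S(add(SSZ, add(add(Z, Z), add(Z, Z))))))))
  [13] S(S(S(S(S(S(add(SZ, add(add(Z, Z), add(Z, Z)))))))))
  [14] S(S(S(S(S(S(S(add(Z, add(add(Z, Z), add(Z, Z))))))))))
  [15] S(S(S(S(S(S(S(add(add(Z, Z), add(Z, Z)))))))))
  [16] S(S(S(S(S(S(S(add(Z, add(Z, Z)))))))))
  [17] S(S(S(S(S(S(S(add(Z, Z))))))))
  [18] S^7(Z)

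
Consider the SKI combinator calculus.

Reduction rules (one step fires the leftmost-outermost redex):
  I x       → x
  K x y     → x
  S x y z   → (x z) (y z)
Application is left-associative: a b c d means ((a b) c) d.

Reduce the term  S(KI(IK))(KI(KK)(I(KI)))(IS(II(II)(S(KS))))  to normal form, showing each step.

Answer: normal form = S(S(KS))I  (in 12 steps)

Derivation:
  start: S(KI(IK))(KI(KK)(I(KI)))(IS(II(II)(S(KS))))
  step 1: KI(IK)(IS(II(II)(S(KS))))(KI(KK)(I(KI))(IS(II(II)(S(KS)))))
  step 2: I(IS(II(II)(S(KS))))(KI(KK)(I(KI))(IS(II(II)(S(KS)))))
  step 3: IS(II(II)(S(KS)))(KI(KK)(I(KI))(IS(II(II)(S(KS)))))
  step 4: S(II(II)(S(KS)))(KI(KK)(I(KI))(IS(II(II)(S(KS)))))
  step 5: S(I(II)(S(KS)))(KI(KK)(I(KI))(IS(II(II)(S(KS)))))
  step 6: S(II(S(KS)))(KI(KK)(I(KI))(IS(II(II)(S(KS)))))
  step 7: S(I(S(KS)))(KI(KK)(I(KI))(IS(II(II)(S(KS)))))
  step 8: S(S(KS))(KI(KK)(I(KI))(IS(II(II)(S(KS)))))
  step 9: S(S(KS))(I(I(KI))(IS(II(II)(S(KS)))))
  step 10: S(S(KS))(I(KI)(IS(II(II)(S(KS)))))
  step 11: S(S(KS))(KI(IS(II(II)(S(KS)))))
  step 12: S(S(KS))I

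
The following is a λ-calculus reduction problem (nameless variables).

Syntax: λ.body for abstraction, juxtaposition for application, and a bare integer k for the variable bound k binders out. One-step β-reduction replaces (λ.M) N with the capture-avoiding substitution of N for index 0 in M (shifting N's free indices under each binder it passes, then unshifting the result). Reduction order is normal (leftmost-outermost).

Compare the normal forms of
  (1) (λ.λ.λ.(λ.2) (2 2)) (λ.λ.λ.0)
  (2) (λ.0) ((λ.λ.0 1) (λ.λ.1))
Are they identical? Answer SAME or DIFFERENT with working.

Answer: DIFFERENT — A ⇓ λ.λ.1, B ⇓ λ.0 (λ.λ.1)

Derivation:
Term A:
  start: (λ.λ.λ.(λ.2) (2 2)) (λ.λ.λ.0)
  step 1: λ.λ.(λ.2) ((λ.λ.λ.0) (λ.λ.λ.0))
  step 2: λ.λ.1

Term B:
  start: (λ.0) ((λ.λ.0 1) (λ.λ.1))
  step 1: (λ.λ.0 1) (λ.λ.1)
  step 2: λ.0 (λ.λ.1)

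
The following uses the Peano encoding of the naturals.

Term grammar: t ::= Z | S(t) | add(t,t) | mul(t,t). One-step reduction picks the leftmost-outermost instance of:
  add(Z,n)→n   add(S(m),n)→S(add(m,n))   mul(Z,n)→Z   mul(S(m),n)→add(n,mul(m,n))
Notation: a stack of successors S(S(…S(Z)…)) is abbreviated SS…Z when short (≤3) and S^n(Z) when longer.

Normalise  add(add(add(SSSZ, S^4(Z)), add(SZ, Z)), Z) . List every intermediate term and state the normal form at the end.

Answer: normal form = S^8(Z)  (in 23 steps)

Derivation:
  start: add(add(add(SSSZ, S^4(Z)), add(SZ, Z)), Z)
  →1  add(add(S(add(SSZ, S^4(Z))), add(SZ, Z)), Z)
  →2  add(S(add(add(SSZ, S^4(Z)), add(SZ, Z))), Z)
  →3  S(add(add(add(SSZ, S^4(Z)), add(SZ, Z)), Z))
  →4  S(add(add(S(add(SZ, S^4(Z))), add(SZ, Z)), Z))
  →5  S(add(S(add(add(SZ, S^4(Z)), add(SZ, Z))), Z))
  →6  S(S(add(add(add(SZ, S^4(Z)), add(SZ, Z)), Z)))
  →7  S(S(add(add(S(add(Z, S^4(Z))), add(SZ, Z)), Z)))
  →8  S(S(add(S(add(add(Z, S^4(Z)), add(SZ, Z))), Z)))
  →9  S(S(S(add(add(add(Z, S^4(Z)), add(SZ, Z)), Z))))
  →10  S(S(S(add(add(S^4(Z), add(SZ, Z)), Z))))
  →11  S(S(S(add(S(add(SSSZ, add(SZ, Z))), Z))))
  →12  S(S(S(S(add(add(SSSZ, add(SZ, Z)), Z)))))
  →13  S(S(S(S(add(S(add(SSZ, add(SZ, Z))), Z)))))
  →14  S(S(S(S(S(add(add(SSZ, add(SZ, Z)), Z))))))
  →15  S(S(S(S(S(add(S(add(SZ, add(SZ, Z))), Z))))))
  →16  S(S(S(S(S(S(add(add(SZ, add(SZ, Z)), Z)))))))
  →17  S(S(S(S(S(S(add(S(add(Z, add(SZ, Z))), Z)))))))
  →18  S(S(S(S(S(S(S(add(add(Z, add(SZ, Z)), Z))))))))
  →19  S(S(S(S(S(S(S(add(add(SZ, Z), Z))))))))
  →20  S(S(S(S(S(S(S(add(S(add(Z, Z)), Z))))))))
  →21  S(S(S(S(S(S(S(S(add(add(Z, Z), Z)))))))))
  →22  S(S(S(S(S(S(S(S(add(Z, Z)))))))))
  →23  S^8(Z)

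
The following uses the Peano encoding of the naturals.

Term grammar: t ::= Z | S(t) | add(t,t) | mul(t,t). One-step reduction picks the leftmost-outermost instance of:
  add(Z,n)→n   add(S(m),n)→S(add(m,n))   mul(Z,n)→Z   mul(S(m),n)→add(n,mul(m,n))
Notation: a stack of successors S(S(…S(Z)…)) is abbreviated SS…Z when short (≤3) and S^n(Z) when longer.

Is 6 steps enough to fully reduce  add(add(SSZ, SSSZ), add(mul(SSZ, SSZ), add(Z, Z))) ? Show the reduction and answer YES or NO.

Answer: NO — after 6 steps the term is S(S(S(add(SSZ, add(mul(SSZ, SSZ), add(Z, Z)))))), not yet normal

Reduction:
  start: add(add(SSZ, SSSZ), add(mul(SSZ, SSZ), add(Z, Z)))
  →1  add(S(add(SZ, SSSZ)), add(mul(SSZ, SSZ), add(Z, Z)))
  →2  S(add(add(SZ, SSSZ), add(mul(SSZ, SSZ), add(Z, Z))))
  →3  S(add(S(add(Z, SSSZ)), add(mul(SSZ, SSZ), add(Z, Z))))
  →4  S(S(add(add(Z, SSSZ), add(mul(SSZ, SSZ), add(Z, Z)))))
  →5  S(S(add(SSSZ, add(mul(SSZ, SSZ), add(Z, Z)))))
  →6  S(S(S(add(SSZ, add(mul(SSZ, SSZ), add(Z, Z))))))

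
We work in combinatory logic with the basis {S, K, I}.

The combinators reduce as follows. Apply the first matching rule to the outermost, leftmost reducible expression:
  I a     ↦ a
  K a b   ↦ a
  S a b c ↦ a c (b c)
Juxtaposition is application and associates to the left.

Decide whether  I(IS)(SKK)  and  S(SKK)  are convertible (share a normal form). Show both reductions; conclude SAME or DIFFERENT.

Term A:
  start: I(IS)(SKK)
  step 1: IS(SKK)
  step 2: S(SKK)

Term B:
  start: S(SKK)

Answer: SAME — A ⇓ S(SKK), B ⇓ S(SKK)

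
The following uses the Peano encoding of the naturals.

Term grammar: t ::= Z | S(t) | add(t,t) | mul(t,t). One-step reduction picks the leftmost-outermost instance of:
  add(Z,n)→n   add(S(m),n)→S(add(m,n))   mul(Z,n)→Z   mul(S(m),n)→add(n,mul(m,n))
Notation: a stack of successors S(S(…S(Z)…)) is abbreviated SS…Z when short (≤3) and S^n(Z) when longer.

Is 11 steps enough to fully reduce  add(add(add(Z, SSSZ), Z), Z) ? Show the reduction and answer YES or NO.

Answer: YES — reaches normal form SSSZ in 9 ≤ 11 steps

Working:
  start: add(add(add(Z, SSSZ), Z), Z)
  [1] add(add(SSSZ, Z), Z)
  [2] add(S(add(SSZ, Z)), Z)
  [3] S(add(add(SSZ, Z), Z))
  [4] S(add(S(add(SZ, Z)), Z))
  [5] S(S(add(add(SZ, Z), Z)))
  [6] S(S(add(S(add(Z, Z)), Z)))
  [7] S(S(S(add(add(Z, Z), Z))))
  [8] S(S(S(add(Z, Z))))
  [9] SSSZ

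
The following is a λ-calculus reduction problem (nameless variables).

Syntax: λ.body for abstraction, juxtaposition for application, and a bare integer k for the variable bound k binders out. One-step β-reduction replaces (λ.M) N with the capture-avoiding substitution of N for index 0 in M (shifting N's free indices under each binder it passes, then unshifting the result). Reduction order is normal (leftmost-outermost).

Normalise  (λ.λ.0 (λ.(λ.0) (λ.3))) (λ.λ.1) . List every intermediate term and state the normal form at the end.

Answer: normal form = λ.0 (λ.λ.λ.λ.1)  (in 2 steps)

Derivation:
  start: (λ.λ.0 (λ.(λ.0) (λ.3))) (λ.λ.1)
  step 1: λ.0 (λ.(λ.0) (λ.λ.λ.1))
  step 2: λ.0 (λ.λ.λ.λ.1)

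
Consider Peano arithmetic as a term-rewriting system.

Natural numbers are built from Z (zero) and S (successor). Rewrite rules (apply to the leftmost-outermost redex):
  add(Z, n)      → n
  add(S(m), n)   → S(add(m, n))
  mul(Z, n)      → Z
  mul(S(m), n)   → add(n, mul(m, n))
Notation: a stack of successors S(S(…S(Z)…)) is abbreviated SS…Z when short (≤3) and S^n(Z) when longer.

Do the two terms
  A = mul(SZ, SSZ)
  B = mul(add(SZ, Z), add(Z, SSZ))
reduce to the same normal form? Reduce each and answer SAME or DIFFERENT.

Answer: SAME — A ⇓ SSZ, B ⇓ SSZ

Working:
Term A:
  start: mul(SZ, SSZ)
  [1] add(SSZ, mul(Z, SSZ))
  [2] S(add(SZ, mul(Z, SSZ)))
  [3] S(S(add(Z, mul(Z, SSZ))))
  [4] S(S(mul(Z, SSZ)))
  [5] SSZ

Term B:
  start: mul(add(SZ, Z), add(Z, SSZ))
  [1] mul(S(add(Z, Z)), add(Z, SSZ))
  [2] add(add(Z, SSZ), mul(add(Z, Z), add(Z, SSZ)))
  [3] add(SSZ, mul(add(Z, Z), add(Z, SSZ)))
  [4] S(add(SZ, mul(add(Z, Z), add(Z, SSZ))))
  [5] S(S(add(Z, mul(add(Z, Z), add(Z, SSZ)))))
  [6] S(S(mul(add(Z, Z), add(Z, SSZ))))
  [7] S(S(mul(Z, add(Z, SSZ))))
  [8] SSZ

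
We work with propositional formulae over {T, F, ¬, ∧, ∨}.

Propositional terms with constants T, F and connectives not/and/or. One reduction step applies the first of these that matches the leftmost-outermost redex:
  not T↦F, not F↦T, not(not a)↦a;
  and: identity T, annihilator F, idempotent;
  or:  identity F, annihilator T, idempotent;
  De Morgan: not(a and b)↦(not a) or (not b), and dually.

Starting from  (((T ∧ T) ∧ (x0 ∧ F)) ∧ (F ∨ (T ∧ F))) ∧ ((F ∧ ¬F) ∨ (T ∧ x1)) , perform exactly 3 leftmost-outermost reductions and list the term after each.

Answer: after 3 steps: (F ∧ (F ∨ (T ∧ F))) ∧ ((F ∧ ¬F) ∨ (T ∧ x1))

Reduction:
  start: (((T ∧ T) ∧ (x0 ∧ F)) ∧ (F ∨ (T ∧ F))) ∧ ((F ∧ ¬F) ∨ (T ∧ x1))
  [1] ((T ∧ (x0 ∧ F)) ∧ (F ∨ (T ∧ F))) ∧ ((F ∧ ¬F) ∨ (T ∧ x1))
  [2] ((x0 ∧ F) ∧ (F ∨ (T ∧ F))) ∧ ((F ∧ ¬F) ∨ (T ∧ x1))
  [3] (F ∧ (F ∨ (T ∧ F))) ∧ ((F ∧ ¬F) ∨ (T ∧ x1))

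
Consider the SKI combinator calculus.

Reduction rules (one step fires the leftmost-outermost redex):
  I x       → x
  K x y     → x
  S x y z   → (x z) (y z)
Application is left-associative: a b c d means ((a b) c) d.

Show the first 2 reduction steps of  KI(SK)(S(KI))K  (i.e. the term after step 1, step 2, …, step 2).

Answer: after 2 steps: S(KI)K

Derivation:
  start: KI(SK)(S(KI))K
  step 1: I(S(KI))K
  step 2: S(KI)K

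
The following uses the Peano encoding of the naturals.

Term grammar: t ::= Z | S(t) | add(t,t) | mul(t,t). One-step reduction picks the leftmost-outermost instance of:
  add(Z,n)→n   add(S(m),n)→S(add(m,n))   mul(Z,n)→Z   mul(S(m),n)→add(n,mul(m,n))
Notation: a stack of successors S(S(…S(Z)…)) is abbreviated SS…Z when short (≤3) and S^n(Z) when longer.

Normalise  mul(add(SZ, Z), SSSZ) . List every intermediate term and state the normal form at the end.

  start: mul(add(SZ, Z), SSSZ)
  →1  mul(S(add(Z, Z)), SSSZ)
  →2  add(SSSZ, mul(add(Z, Z), SSSZ))
  →3  S(add(SSZ, mul(add(Z, Z), SSSZ)))
  →4  S(S(add(SZ, mul(add(Z, Z), SSSZ))))
  →5  S(S(S(add(Z, mul(add(Z, Z), SSSZ)))))
  →6  S(S(S(mul(add(Z, Z), SSSZ))))
  →7  S(S(S(mul(Z, SSSZ))))
  →8  SSSZ

Answer: normal form = SSSZ  (in 8 steps)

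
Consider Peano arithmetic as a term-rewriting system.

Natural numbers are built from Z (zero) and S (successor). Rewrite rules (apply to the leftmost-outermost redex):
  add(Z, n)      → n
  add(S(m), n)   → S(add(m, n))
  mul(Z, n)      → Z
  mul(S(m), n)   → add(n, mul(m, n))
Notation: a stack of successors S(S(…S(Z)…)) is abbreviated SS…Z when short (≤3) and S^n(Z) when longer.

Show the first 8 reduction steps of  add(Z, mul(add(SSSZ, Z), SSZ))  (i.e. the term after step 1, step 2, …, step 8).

Answer: after 8 steps: S(S(add(SSZ, mul(add(SZ, Z), SSZ))))

Derivation:
  start: add(Z, mul(add(SSSZ, Z), SSZ))
  →1  mul(add(SSSZ, Z), SSZ)
  →2  mul(S(add(SSZ, Z)), SSZ)
  →3  add(SSZ, mul(add(SSZ, Z), SSZ))
  →4  S(add(SZ, mul(add(SSZ, Z), SSZ)))
  →5  S(S(add(Z, mul(add(SSZ, Z), SSZ))))
  →6  S(S(mul(add(SSZ, Z), SSZ)))
  →7  S(S(mul(S(add(SZ, Z)), SSZ)))
  →8  S(S(add(SSZ, mul(add(SZ, Z), SSZ))))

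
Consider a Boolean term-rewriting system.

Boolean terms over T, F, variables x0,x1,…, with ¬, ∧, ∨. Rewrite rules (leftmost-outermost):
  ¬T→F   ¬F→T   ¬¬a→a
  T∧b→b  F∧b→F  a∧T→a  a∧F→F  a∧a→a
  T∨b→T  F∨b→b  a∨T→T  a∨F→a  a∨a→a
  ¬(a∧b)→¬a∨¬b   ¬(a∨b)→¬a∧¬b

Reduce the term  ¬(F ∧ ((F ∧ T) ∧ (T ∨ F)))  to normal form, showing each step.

Answer: normal form = T  (in 3 steps)

Derivation:
  start: ¬(F ∧ ((F ∧ T) ∧ (T ∨ F)))
  step 1: ¬F ∨ ¬((F ∧ T) ∧ (T ∨ F))
  step 2: T ∨ ¬((F ∧ T) ∧ (T ∨ F))
  step 3: T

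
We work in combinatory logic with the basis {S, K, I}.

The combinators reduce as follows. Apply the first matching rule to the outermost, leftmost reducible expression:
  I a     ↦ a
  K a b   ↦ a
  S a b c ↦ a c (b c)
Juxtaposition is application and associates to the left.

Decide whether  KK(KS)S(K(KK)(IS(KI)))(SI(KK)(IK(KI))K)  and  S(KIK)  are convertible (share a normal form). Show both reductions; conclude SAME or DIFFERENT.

Term A:
  start: KK(KS)S(K(KK)(IS(KI)))(SI(KK)(IK(KI))K)
  step 1: KS(K(KK)(IS(KI)))(SI(KK)(IK(KI))K)
  step 2: S(SI(KK)(IK(KI))K)
  step 3: S(I(IK(KI))(KK(IK(KI)))K)
  step 4: S(IK(KI)(KK(IK(KI)))K)
  step 5: S(K(KI)(KK(IK(KI)))K)
  step 6: S(KIK)
  step 7: SI

Term B:
  start: S(KIK)
  step 1: SI

Answer: SAME — A ⇓ SI, B ⇓ SI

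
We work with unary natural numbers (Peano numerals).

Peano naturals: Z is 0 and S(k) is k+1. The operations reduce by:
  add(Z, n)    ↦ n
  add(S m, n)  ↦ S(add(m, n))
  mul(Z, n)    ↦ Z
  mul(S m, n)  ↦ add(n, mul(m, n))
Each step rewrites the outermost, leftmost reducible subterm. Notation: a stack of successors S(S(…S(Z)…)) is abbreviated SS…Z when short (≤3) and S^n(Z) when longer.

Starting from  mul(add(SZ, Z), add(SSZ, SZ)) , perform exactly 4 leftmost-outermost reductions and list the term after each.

Answer: after 4 steps: S(add(add(SZ, SZ), mul(add(Z, Z), add(SSZ, SZ))))

Derivation:
  start: mul(add(SZ, Z), add(SSZ, SZ))
  step 1: mul(S(add(Z, Z)), add(SSZ, SZ))
  step 2: add(add(SSZ, SZ), mul(add(Z, Z), add(SSZ, SZ)))
  step 3: add(S(add(SZ, SZ)), mul(add(Z, Z), add(SSZ, SZ)))
  step 4: S(add(add(SZ, SZ), mul(add(Z, Z), add(SSZ, SZ))))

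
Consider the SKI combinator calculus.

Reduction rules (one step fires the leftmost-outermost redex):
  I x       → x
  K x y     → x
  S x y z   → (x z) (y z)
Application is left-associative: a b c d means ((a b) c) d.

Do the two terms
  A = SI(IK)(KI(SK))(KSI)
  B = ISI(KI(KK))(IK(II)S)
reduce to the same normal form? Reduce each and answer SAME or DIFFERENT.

Term A:
  start: SI(IK)(KI(SK))(KSI)
  →1  I(KI(SK))(IK(KI(SK)))(KSI)
  →2  KI(SK)(IK(KI(SK)))(KSI)
  →3  I(IK(KI(SK)))(KSI)
  →4  IK(KI(SK))(KSI)
  →5  K(KI(SK))(KSI)
  →6  KI(SK)
  →7  I

Term B:
  start: ISI(KI(KK))(IK(II)S)
  →1  SI(KI(KK))(IK(II)S)
  →2  I(IK(II)S)(KI(KK)(IK(II)S))
  →3  IK(II)S(KI(KK)(IK(II)S))
  →4  K(II)S(KI(KK)(IK(II)S))
  →5  II(KI(KK)(IK(II)S))
  →6  I(KI(KK)(IK(II)S))
  →7  KI(KK)(IK(II)S)
  →8  I(IK(II)S)
  →9  IK(II)S
  →10  K(II)S
  →11  II
  →12  I

Answer: SAME — A ⇓ I, B ⇓ I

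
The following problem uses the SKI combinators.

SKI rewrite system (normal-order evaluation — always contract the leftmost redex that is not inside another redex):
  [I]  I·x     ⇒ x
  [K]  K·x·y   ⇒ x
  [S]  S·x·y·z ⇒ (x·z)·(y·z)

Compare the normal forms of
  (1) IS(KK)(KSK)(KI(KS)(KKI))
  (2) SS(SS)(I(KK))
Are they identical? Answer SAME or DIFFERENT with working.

Answer: DIFFERENT — A ⇓ K(SK), B ⇓ S(KK)(SS(KK))

Working:
Term A:
  start: IS(KK)(KSK)(KI(KS)(KKI))
  →1  S(KK)(KSK)(KI(KS)(KKI))
  →2  KK(KI(KS)(KKI))(KSK(KI(KS)(KKI)))
  →3  K(KSK(KI(KS)(KKI)))
  →4  K(S(KI(KS)(KKI)))
  →5  K(S(I(KKI)))
  →6  K(S(KKI))
  →7  K(SK)

Term B:
  start: SS(SS)(I(KK))
  →1  S(I(KK))(SS(I(KK)))
  →2  S(KK)(SS(I(KK)))
  →3  S(KK)(SS(KK))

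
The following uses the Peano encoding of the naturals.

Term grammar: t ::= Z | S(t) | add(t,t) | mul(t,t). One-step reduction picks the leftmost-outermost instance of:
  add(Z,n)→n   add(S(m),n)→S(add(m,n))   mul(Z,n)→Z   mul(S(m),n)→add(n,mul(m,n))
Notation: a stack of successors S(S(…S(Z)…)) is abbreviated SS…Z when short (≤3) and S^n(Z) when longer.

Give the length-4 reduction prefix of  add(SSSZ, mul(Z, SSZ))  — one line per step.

  start: add(SSSZ, mul(Z, SSZ))
  →1  S(add(SSZ, mul(Z, SSZ)))
  →2  S(S(add(SZ, mul(Z, SSZ))))
  →3  S(S(S(add(Z, mul(Z, SSZ)))))
  →4  S(S(S(mul(Z, SSZ))))

Answer: after 4 steps: S(S(S(mul(Z, SSZ))))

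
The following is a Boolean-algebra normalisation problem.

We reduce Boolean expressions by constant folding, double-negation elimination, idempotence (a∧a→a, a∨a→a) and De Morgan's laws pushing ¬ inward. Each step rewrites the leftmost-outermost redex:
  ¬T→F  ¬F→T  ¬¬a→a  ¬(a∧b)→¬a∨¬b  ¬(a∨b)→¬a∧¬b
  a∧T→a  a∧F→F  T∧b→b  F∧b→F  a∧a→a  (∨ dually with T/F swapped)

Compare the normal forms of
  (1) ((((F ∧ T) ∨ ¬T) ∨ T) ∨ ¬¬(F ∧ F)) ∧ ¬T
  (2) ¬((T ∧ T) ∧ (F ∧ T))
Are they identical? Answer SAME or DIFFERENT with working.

Answer: DIFFERENT — A ⇓ F, B ⇓ T

Reduction:
Term A:
  start: ((((F ∧ T) ∨ ¬T) ∨ T) ∨ ¬¬(F ∧ F)) ∧ ¬T
  →1  (T ∨ ¬¬(F ∧ F)) ∧ ¬T
  →2  T ∧ ¬T
  →3  ¬T
  →4  F

Term B:
  start: ¬((T ∧ T) ∧ (F ∧ T))
  →1  ¬(T ∧ T) ∨ ¬(F ∧ T)
  →2  (¬T ∨ ¬T) ∨ ¬(F ∧ T)
  →3  ¬T ∨ ¬(F ∧ T)
  →4  F ∨ ¬(F ∧ T)
  →5  ¬(F ∧ T)
  →6  ¬F ∨ ¬T
  →7  T ∨ ¬T
  →8  T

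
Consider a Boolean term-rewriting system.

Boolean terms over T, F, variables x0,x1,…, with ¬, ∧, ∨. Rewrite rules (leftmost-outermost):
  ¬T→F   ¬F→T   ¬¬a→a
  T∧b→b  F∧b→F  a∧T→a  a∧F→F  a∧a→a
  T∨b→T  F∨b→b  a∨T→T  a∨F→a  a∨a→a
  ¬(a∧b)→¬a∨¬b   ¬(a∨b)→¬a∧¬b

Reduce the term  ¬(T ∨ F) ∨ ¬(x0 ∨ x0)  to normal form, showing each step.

  start: ¬(T ∨ F) ∨ ¬(x0 ∨ x0)
  [1] (¬T ∧ ¬F) ∨ ¬(x0 ∨ x0)
  [2] (F ∧ ¬F) ∨ ¬(x0 ∨ x0)
  [3] F ∨ ¬(x0 ∨ x0)
  [4] ¬(x0 ∨ x0)
  [5] ¬x0 ∧ ¬x0
  [6] ¬x0

Answer: normal form = ¬x0  (in 6 steps)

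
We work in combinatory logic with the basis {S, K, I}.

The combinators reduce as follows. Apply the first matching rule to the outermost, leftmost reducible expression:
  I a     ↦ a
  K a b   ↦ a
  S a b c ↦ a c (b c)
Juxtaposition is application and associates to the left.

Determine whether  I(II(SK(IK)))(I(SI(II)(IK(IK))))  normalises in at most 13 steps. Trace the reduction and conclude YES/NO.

Answer: YES — reaches normal form K in 11 ≤ 13 steps

Reduction:
  start: I(II(SK(IK)))(I(SI(II)(IK(IK))))
  →1  II(SK(IK))(I(SI(II)(IK(IK))))
  →2  I(SK(IK))(I(SI(II)(IK(IK))))
  →3  SK(IK)(I(SI(II)(IK(IK))))
  →4  K(I(SI(II)(IK(IK))))(IK(I(SI(II)(IK(IK)))))
  →5  I(SI(II)(IK(IK)))
  →6  SI(II)(IK(IK))
  →7  I(IK(IK))(II(IK(IK)))
  →8  IK(IK)(II(IK(IK)))
  →9  K(IK)(II(IK(IK)))
  →10  IK
  →11  K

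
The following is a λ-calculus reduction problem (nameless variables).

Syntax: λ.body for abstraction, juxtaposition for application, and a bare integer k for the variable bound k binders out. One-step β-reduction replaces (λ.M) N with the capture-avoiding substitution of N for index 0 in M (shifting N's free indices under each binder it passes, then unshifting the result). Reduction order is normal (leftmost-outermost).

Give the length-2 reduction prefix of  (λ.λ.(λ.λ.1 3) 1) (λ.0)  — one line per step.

Answer: after 2 steps: λ.λ.(λ.0) (λ.0)

Working:
  start: (λ.λ.(λ.λ.1 3) 1) (λ.0)
  →1  λ.(λ.λ.1 (λ.0)) (λ.0)
  →2  λ.λ.(λ.0) (λ.0)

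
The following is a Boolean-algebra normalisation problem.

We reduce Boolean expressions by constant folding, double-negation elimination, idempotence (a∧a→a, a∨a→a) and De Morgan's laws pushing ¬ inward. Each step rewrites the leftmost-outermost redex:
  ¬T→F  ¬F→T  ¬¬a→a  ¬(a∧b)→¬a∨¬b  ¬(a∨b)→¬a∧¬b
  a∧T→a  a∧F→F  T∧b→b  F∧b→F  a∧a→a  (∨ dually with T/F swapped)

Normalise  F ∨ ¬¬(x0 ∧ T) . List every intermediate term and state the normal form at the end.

  start: F ∨ ¬¬(x0 ∧ T)
  step 1: ¬¬(x0 ∧ T)
  step 2: x0 ∧ T
  step 3: x0

Answer: normal form = x0  (in 3 steps)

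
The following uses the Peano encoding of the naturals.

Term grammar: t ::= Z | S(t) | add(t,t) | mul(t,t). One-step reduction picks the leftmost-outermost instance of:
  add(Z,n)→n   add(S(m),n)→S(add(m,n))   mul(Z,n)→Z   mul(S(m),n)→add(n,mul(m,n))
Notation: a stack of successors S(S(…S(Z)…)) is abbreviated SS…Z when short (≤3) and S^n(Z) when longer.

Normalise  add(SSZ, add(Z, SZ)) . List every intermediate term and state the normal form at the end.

  start: add(SSZ, add(Z, SZ))
  →1  S(add(SZ, add(Z, SZ)))
  →2  S(S(add(Z, add(Z, SZ))))
  →3  S(S(add(Z, SZ)))
  →4  SSSZ

Answer: normal form = SSSZ  (in 4 steps)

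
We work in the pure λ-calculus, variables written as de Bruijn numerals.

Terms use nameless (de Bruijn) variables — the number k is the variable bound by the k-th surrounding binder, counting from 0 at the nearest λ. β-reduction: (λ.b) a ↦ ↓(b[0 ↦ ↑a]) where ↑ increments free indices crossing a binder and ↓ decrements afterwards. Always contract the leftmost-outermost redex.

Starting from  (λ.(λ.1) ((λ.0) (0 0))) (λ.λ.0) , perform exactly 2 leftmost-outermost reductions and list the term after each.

  start: (λ.(λ.1) ((λ.0) (0 0))) (λ.λ.0)
  →1  (λ.λ.λ.0) ((λ.0) ((λ.λ.0) (λ.λ.0)))
  →2  λ.λ.0

Answer: after 2 steps: λ.λ.0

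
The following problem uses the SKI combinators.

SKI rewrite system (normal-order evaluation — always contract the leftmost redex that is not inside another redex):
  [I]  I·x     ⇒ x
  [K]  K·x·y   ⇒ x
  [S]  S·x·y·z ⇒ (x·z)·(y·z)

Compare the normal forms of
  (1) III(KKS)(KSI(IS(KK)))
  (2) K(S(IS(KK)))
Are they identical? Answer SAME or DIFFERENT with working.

Term A:
  start: III(KKS)(KSI(IS(KK)))
  →1  II(KKS)(KSI(IS(KK)))
  →2  I(KKS)(KSI(IS(KK)))
  →3  KKS(KSI(IS(KK)))
  →4  K(KSI(IS(KK)))
  →5  K(S(IS(KK)))
  →6  K(S(S(KK)))

Term B:
  start: K(S(IS(KK)))
  →1  K(S(S(KK)))

Answer: SAME — A ⇓ K(S(S(KK))), B ⇓ K(S(S(KK)))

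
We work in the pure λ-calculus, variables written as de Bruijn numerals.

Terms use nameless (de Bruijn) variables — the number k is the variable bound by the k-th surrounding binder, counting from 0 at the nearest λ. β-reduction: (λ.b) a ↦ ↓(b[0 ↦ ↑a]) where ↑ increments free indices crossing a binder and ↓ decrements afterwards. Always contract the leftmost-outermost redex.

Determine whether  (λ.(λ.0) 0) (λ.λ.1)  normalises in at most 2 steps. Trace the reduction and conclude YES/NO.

Answer: YES — reaches normal form λ.λ.1 in 2 ≤ 2 steps

Working:
  start: (λ.(λ.0) 0) (λ.λ.1)
  step 1: (λ.0) (λ.λ.1)
  step 2: λ.λ.1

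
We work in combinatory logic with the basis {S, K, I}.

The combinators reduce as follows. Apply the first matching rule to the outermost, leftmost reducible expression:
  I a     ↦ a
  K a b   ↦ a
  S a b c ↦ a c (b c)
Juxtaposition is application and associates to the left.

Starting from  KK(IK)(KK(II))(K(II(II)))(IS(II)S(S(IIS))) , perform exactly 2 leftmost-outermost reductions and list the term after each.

  start: KK(IK)(KK(II))(K(II(II)))(IS(II)S(S(IIS)))
  [1] K(KK(II))(K(II(II)))(IS(II)S(S(IIS)))
  [2] KK(II)(IS(II)S(S(IIS)))

Answer: after 2 steps: KK(II)(IS(II)S(S(IIS)))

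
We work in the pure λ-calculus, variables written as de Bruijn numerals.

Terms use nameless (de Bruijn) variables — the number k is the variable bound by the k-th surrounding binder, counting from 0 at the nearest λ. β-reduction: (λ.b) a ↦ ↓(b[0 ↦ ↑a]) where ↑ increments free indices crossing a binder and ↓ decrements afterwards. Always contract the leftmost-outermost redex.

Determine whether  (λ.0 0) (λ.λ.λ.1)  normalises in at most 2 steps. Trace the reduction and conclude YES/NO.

Answer: YES — reaches normal form λ.λ.1 in 2 ≤ 2 steps

Reduction:
  start: (λ.0 0) (λ.λ.λ.1)
  →1  (λ.λ.λ.1) (λ.λ.λ.1)
  →2  λ.λ.1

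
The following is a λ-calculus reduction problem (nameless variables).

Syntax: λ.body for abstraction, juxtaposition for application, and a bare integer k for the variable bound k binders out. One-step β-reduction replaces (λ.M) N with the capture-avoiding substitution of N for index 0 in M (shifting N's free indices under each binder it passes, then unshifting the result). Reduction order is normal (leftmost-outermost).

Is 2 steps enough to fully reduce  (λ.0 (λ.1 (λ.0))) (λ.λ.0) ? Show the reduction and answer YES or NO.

  start: (λ.0 (λ.1 (λ.0))) (λ.λ.0)
  [1] (λ.λ.0) (λ.(λ.λ.0) (λ.0))
  [2] λ.0

Answer: YES — reaches normal form λ.0 in 2 ≤ 2 steps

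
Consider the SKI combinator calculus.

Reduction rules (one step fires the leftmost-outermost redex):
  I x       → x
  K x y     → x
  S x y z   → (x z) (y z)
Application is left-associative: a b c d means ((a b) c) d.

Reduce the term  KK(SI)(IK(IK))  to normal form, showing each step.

  start: KK(SI)(IK(IK))
  step 1: K(IK(IK))
  step 2: K(K(IK))
  step 3: K(KK)

Answer: normal form = K(KK)  (in 3 steps)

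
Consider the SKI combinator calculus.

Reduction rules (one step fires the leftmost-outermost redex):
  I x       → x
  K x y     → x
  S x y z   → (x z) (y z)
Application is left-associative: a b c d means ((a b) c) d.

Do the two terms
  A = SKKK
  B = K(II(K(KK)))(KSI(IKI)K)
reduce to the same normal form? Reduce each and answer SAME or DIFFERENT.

Term A:
  start: SKKK
  →1  KK(KK)
  →2  K

Term B:
  start: K(II(K(KK)))(KSI(IKI)K)
  →1  II(K(KK))
  →2  I(K(KK))
  →3  K(KK)

Answer: DIFFERENT — A ⇓ K, B ⇓ K(KK)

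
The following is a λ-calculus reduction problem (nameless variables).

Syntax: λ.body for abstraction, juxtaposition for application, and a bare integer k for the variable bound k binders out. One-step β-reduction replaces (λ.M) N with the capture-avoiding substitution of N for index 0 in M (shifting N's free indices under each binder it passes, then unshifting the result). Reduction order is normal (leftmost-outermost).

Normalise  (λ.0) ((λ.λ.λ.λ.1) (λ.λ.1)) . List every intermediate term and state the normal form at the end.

Answer: normal form = λ.λ.λ.1  (in 2 steps)

Reduction:
  start: (λ.0) ((λ.λ.λ.λ.1) (λ.λ.1))
  [1] (λ.λ.λ.λ.1) (λ.λ.1)
  [2] λ.λ.λ.1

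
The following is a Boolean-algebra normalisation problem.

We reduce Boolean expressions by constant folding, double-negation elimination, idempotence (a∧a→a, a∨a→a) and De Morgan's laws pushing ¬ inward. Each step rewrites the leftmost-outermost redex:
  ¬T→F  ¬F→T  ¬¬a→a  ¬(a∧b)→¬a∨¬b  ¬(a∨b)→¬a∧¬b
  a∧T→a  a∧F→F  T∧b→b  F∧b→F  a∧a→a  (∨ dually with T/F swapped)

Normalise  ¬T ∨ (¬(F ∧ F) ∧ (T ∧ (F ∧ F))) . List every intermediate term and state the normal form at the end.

  start: ¬T ∨ (¬(F ∧ F) ∧ (T ∧ (F ∧ F)))
  [1] F ∨ (¬(F ∧ F) ∧ (T ∧ (F ∧ F)))
  [2] ¬(F ∧ F) ∧ (T ∧ (F ∧ F))
  [3] (¬F ∨ ¬F) ∧ (T ∧ (F ∧ F))
  [4] ¬F ∧ (T ∧ (F ∧ F))
  [5] T ∧ (T ∧ (F ∧ F))
  [6] T ∧ (F ∧ F)
  [7] F ∧ F
  [8] F

Answer: normal form = F  (in 8 steps)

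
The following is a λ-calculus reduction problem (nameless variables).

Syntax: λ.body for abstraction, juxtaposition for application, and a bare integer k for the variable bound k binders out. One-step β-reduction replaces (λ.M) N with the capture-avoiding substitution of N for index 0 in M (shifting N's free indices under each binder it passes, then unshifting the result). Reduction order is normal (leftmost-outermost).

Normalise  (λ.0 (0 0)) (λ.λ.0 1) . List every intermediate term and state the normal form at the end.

Answer: normal form = λ.0 (λ.0 (λ.λ.0 1))  (in 3 steps)

Reduction:
  start: (λ.0 (0 0)) (λ.λ.0 1)
  step 1: (λ.λ.0 1) ((λ.λ.0 1) (λ.λ.0 1))
  step 2: λ.0 ((λ.λ.0 1) (λ.λ.0 1))
  step 3: λ.0 (λ.0 (λ.λ.0 1))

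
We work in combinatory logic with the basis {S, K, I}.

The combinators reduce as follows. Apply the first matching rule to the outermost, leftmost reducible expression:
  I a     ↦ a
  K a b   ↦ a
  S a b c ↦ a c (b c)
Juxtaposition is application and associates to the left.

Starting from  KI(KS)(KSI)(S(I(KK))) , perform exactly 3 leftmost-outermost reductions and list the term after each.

  start: KI(KS)(KSI)(S(I(KK)))
  [1] I(KSI)(S(I(KK)))
  [2] KSI(S(I(KK)))
  [3] S(S(I(KK)))

Answer: after 3 steps: S(S(I(KK)))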